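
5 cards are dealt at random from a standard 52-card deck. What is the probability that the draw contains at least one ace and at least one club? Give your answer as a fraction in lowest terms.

There are C(52,5) = 2598960 possible draws.
By inclusion-exclusion on the complements, draws missing all aces or all clubs: C(48,5) + C(39,5) − C(36,5) = 1712304 + 575757 − 376992 = 1911069.
So draws with at least one of each: 2598960 − 1911069 = 687891, probability 687891/2598960 = 229297/866320.

229297/866320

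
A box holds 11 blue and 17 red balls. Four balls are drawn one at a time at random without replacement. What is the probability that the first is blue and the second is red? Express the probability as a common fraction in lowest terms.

187/756

Multiply the conditional probabilities at each draw: 11/28 · 17/27 = 187/756.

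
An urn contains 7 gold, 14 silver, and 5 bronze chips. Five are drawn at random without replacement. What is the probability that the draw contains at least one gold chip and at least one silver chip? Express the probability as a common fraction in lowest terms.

4851/5980

There are C(26,5) = 65780 possible draws.
By inclusion-exclusion on the complements, draws missing all gold or all silver: C(19,5) + C(12,5) − C(5,5) = 11628 + 792 − 1 = 12419.
So draws with at least one of each: 65780 − 12419 = 53361, probability 53361/65780 = 4851/5980.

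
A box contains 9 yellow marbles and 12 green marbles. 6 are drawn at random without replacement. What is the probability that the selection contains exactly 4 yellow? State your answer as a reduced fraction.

99/646

The sample space is all 6-subsets of the 21: C(21,6) = 54264.
Selections with exactly 4 yellow: choose 4 of the 9 yellow and 2 of the 12 green, C(9,4)·C(12,2) = 126·66 = 8316.
Probability = 8316/54264 = 99/646.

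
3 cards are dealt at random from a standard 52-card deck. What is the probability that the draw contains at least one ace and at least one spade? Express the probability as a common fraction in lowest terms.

33/260

There are C(52,3) = 22100 possible draws.
By inclusion-exclusion on the complements, draws missing all aces or all spades: C(48,3) + C(39,3) − C(36,3) = 17296 + 9139 − 7140 = 19295.
So draws with at least one of each: 22100 − 19295 = 2805, probability 2805/22100 = 33/260.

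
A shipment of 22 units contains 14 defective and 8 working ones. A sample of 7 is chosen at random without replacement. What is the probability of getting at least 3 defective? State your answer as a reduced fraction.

Total selections: C(22,7) = 170544.
Favorable selections (at least 3 defective): C(14,3)·C(8,4) + C(14,4)·C(8,3) + C(14,5)·C(8,2) + C(14,6)·C(8,1) + C(14,7)·C(8,0) = 25480 + 56056 + 56056 + 24024 + 3432 = 165048.
Probability = 165048/170544 = 6877/7106.

6877/7106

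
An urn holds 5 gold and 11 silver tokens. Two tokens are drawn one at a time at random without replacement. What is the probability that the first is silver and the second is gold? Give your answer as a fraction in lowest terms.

Multiply the conditional probabilities at each draw: 11/16 · 5/15 = 55/240 = 11/48.

11/48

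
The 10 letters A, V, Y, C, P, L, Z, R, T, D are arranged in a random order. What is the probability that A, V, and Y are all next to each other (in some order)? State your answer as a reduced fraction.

1/15

There are 10! = 3628800 arrangements.
Treat the three as one block: 8! placements × 3! orders within the block = 40320·6 = 241920.
Probability = 241920/3628800 = 1/15.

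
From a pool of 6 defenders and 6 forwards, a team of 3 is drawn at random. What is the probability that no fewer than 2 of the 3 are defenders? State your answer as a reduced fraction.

There are C(12,3) = 220 ways to choose the 3.
Favorable selections (no fewer than 2 defenders): C(6,2)·C(6,1) + C(6,3)·C(6,0) = 90 + 20 = 110.
Probability = 110/220 = 1/2.

1/2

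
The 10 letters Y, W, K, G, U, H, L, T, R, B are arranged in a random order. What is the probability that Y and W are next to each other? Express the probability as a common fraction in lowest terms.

There are 10! = 3628800 arrangements.
Treat Y and W as a block: 9! arrangements of the blocks × 2 orders within the block = 2·362880 = 725760.
Probability = 725760/3628800 = 1/5.

1/5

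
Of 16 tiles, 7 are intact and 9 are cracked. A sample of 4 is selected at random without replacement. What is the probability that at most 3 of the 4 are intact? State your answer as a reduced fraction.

There are C(16,4) = 1820 ways to choose the 4.
The complement is exactly 4 intact: C(7,4)·C(9,0) = 35.
Probability = 1 − 35/1820 = 1785/1820 = 51/52.

51/52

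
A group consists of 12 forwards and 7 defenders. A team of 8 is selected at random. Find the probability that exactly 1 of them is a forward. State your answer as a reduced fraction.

2/12597

There are C(19,8) = 75582 ways to choose 8 from 19.
Selections with exactly 1 forward: choose 1 of the 12 forwards and 7 of the 7 defenders, C(12,1)·C(7,7) = 12·1 = 12.
Probability = 12/75582 = 2/12597.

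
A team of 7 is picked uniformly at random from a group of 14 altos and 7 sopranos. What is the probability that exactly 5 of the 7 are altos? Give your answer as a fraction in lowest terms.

Total number of selections: C(21,7) = 116280.
Selections with exactly 5 altos: choose 5 of the 14 altos and 2 of the 7 sopranos, C(14,5)·C(7,2) = 2002·21 = 42042.
Probability = 42042/116280 = 7007/19380.

7007/19380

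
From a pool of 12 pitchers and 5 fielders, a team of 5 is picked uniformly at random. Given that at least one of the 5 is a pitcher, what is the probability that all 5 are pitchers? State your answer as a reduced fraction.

Work in counts. Selections with at least one pitcher: C(17,5) − C(5,5) = 6188 − 1 = 6187.
Of those, selections where all 5 are pitchers: C(12,5) = 792.
Conditional probability = 792/6187.

792/6187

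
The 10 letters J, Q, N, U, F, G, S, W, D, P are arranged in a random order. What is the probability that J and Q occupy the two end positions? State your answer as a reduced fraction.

There are 10! = 3628800 arrangements.
Place J and Q at the ends in 2 ways, arrange the remaining 8 in 8! = 40320 ways: 2·40320 = 80640.
Probability = 80640/3628800 = 1/45.

1/45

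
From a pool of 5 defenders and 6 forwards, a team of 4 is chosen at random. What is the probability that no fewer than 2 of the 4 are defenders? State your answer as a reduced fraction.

43/66

Total selections: C(11,4) = 330.
Favorable selections (no fewer than 2 defenders): C(5,2)·C(6,2) + C(5,3)·C(6,1) + C(5,4)·C(6,0) = 150 + 60 + 5 = 215.
Probability = 215/330 = 43/66.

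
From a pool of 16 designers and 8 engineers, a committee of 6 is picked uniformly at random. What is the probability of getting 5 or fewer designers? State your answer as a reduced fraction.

Total selections: C(24,6) = 134596.
Favorable selections (5 or fewer designers): C(16,0)·C(8,6) + C(16,1)·C(8,5) + C(16,2)·C(8,4) + C(16,3)·C(8,3) + C(16,4)·C(8,2) + C(16,5)·C(8,1) = 28 + 896 + 8400 + 31360 + 50960 + 34944 = 126588.
Probability = 126588/134596 = 411/437.

411/437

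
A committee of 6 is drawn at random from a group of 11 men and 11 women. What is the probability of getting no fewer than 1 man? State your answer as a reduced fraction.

321/323

Total selections: C(22,6) = 74613.
Favorable selections (no fewer than 1 man): C(11,1)·C(11,5) + C(11,2)·C(11,4) + C(11,3)·C(11,3) + C(11,4)·C(11,2) + C(11,5)·C(11,1) + C(11,6)·C(11,0) = 5082 + 18150 + 27225 + 18150 + 5082 + 462 = 74151.
Probability = 74151/74613 = 321/323.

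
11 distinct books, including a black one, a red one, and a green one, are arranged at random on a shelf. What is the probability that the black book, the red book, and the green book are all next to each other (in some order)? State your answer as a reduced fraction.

There are 11! = 39916800 arrangements.
Treat the three as one block: 9! placements × 3! orders within the block = 362880·6 = 2177280.
Probability = 2177280/39916800 = 3/55.

3/55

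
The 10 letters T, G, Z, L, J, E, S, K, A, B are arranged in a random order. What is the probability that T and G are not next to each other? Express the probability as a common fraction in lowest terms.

4/5

There are 10! = 3628800 arrangements.
Arrangements with T and G adjacent: 2·9! = 725760.
So not adjacent: 3628800 − 725760 = 2903040, probability 2903040/3628800 = 4/5.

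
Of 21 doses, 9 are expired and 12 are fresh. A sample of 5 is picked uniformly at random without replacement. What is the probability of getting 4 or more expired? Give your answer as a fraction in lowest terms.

26/323

There are C(21,5) = 20349 ways to choose the 5.
Favorable selections (4 or more expired): C(9,4)·C(12,1) + C(9,5)·C(12,0) = 1512 + 126 = 1638.
Probability = 1638/20349 = 26/323.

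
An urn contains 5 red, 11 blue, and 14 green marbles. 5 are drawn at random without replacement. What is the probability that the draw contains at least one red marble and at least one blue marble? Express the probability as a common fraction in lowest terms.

There are C(30,5) = 142506 possible draws.
By inclusion-exclusion on the complements, draws missing all red or all blue: C(25,5) + C(19,5) − C(14,5) = 53130 + 11628 − 2002 = 62756.
So draws with at least one of each: 142506 − 62756 = 79750, probability 79750/142506 = 1375/2457.

1375/2457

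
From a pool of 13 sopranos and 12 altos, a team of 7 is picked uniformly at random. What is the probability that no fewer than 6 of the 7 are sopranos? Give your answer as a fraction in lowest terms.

507/10925

Total selections: C(25,7) = 480700.
Favorable selections (no fewer than 6 sopranos): C(13,6)·C(12,1) + C(13,7)·C(12,0) = 20592 + 1716 = 22308.
Probability = 22308/480700 = 507/10925.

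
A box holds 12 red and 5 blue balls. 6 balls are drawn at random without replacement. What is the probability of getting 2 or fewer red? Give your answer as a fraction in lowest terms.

171/6188

Total selections: C(17,6) = 12376.
Favorable selections (2 or fewer red): C(12,1)·C(5,5) + C(12,2)·C(5,4) = 12 + 330 = 342.
Probability = 342/12376 = 171/6188.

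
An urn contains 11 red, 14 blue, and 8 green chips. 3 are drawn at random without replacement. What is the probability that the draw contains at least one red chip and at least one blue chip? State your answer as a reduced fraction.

273/496

There are C(33,3) = 5456 possible draws.
By inclusion-exclusion on the complements, draws missing all red or all blue: C(22,3) + C(19,3) − C(8,3) = 1540 + 969 − 56 = 2453.
So draws with at least one of each: 5456 − 2453 = 3003, probability 3003/5456 = 273/496.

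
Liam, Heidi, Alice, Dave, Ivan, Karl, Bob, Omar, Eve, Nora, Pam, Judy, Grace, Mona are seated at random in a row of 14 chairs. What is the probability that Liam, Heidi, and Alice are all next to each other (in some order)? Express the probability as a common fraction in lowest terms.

There are 14! = 87178291200 arrangements.
Treat the three as one block: 12! placements × 3! orders within the block = 479001600·6 = 2874009600.
Probability = 2874009600/87178291200 = 3/91.

3/91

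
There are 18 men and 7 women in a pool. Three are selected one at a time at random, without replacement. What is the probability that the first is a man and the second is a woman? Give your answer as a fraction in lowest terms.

Multiply the conditional probabilities at each draw: 18/25 · 7/24 = 126/600 = 21/100.

21/100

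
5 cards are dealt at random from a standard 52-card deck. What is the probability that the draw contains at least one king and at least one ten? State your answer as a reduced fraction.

There are C(52,5) = 2598960 possible draws.
By inclusion-exclusion on the complements, draws missing all kings or all tens: C(48,5) + C(48,5) − C(44,5) = 1712304 + 1712304 − 1086008 = 2338600.
So draws with at least one of each: 2598960 − 2338600 = 260360, probability 260360/2598960 = 6509/64974.

6509/64974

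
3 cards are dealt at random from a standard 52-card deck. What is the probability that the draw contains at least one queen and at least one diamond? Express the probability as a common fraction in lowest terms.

There are C(52,3) = 22100 possible draws.
By inclusion-exclusion on the complements, draws missing all queens or all diamonds: C(48,3) + C(39,3) − C(36,3) = 17296 + 9139 − 7140 = 19295.
So draws with at least one of each: 22100 − 19295 = 2805, probability 2805/22100 = 33/260.

33/260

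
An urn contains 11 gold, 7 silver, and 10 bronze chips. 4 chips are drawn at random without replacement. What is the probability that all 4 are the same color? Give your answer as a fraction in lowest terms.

There are C(28,4) = 20475 ways to draw 4 chips.
All same color: C(11,4) + C(7,4) + C(10,4) = 330 + 35 + 210 = 575.
Probability = 575/20475 = 23/819.

23/819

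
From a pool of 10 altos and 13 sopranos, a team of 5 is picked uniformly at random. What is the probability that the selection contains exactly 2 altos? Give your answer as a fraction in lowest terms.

1170/3059

The sample space is all 5-subsets of the 23: C(23,5) = 33649.
Selections with exactly 2 altos: choose 2 of the 10 altos and 3 of the 13 sopranos, C(10,2)·C(13,3) = 45·286 = 12870.
Probability = 12870/33649 = 1170/3059.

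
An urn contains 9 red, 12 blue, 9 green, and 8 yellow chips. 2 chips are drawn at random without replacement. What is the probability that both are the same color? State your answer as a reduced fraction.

There are C(38,2) = 703 ways to draw 2 chips.
All same color: C(9,2) + C(12,2) + C(9,2) + C(8,2) = 36 + 66 + 36 + 28 = 166.
Probability = 166/703.

166/703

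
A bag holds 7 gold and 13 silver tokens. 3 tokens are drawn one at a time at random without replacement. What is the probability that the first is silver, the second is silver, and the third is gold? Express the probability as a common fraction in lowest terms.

91/570

Multiply the conditional probabilities at each draw: 13/20 · 12/19 · 7/18 = 1092/6840 = 91/570.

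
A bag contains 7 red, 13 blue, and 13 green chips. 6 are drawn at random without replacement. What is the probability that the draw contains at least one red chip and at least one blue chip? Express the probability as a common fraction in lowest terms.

There are C(33,6) = 1107568 possible draws.
By inclusion-exclusion on the complements, draws missing all red or all blue: C(26,6) + C(20,6) − C(13,6) = 230230 + 38760 − 1716 = 267274.
So draws with at least one of each: 1107568 − 267274 = 840294, probability 840294/1107568 = 60021/79112.

60021/79112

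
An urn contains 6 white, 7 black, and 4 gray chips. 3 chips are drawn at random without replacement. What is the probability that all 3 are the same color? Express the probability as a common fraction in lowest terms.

There are C(17,3) = 680 ways to draw 3 chips.
All same color: C(6,3) + C(7,3) + C(4,3) = 20 + 35 + 4 = 59.
Probability = 59/680.

59/680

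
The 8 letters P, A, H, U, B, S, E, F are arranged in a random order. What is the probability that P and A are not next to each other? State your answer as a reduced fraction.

There are 8! = 40320 arrangements.
Arrangements with P and A adjacent: 2·7! = 10080.
So not adjacent: 40320 − 10080 = 30240, probability 30240/40320 = 3/4.

3/4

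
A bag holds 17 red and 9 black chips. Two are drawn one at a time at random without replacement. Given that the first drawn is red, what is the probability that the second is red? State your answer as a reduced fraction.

After removing one red, 25 remain: 16 red and 9 black.
So the probability the next is red is 16/25.

16/25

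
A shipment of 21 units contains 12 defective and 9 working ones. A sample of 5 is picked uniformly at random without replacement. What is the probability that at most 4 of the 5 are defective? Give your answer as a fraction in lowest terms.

There are C(21,5) = 20349 ways to choose the 5.
The complement is exactly 5 defective: C(12,5)·C(9,0) = 792.
Probability = 1 − 792/20349 = 19557/20349 = 2173/2261.

2173/2261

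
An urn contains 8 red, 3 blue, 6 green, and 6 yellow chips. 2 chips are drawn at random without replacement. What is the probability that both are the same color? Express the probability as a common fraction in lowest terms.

61/253

There are C(23,2) = 253 ways to draw 2 chips.
All same color: C(8,2) + C(3,2) + C(6,2) + C(6,2) = 28 + 3 + 15 + 15 = 61.
Probability = 61/253.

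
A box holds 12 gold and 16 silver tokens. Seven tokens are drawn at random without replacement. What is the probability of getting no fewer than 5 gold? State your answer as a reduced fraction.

419/4485

Total selections: C(28,7) = 1184040.
Favorable selections (no fewer than 5 gold): C(12,5)·C(16,2) + C(12,6)·C(16,1) + C(12,7)·C(16,0) = 95040 + 14784 + 792 = 110616.
Probability = 110616/1184040 = 419/4485.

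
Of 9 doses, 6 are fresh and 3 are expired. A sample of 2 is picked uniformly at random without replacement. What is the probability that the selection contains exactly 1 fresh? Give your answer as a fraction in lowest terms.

1/2

There are C(9,2) = 36 ways to choose 2 from 9.
Selections with exactly 1 fresh: choose 1 of the 6 fresh and 1 of the 3 expired, C(6,1)·C(3,1) = 6·3 = 18.
Probability = 18/36 = 1/2.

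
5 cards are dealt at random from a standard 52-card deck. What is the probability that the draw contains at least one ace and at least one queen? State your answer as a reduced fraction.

There are C(52,5) = 2598960 possible draws.
By inclusion-exclusion on the complements, draws missing all aces or all queens: C(48,5) + C(48,5) − C(44,5) = 1712304 + 1712304 − 1086008 = 2338600.
So draws with at least one of each: 2598960 − 2338600 = 260360, probability 260360/2598960 = 6509/64974.

6509/64974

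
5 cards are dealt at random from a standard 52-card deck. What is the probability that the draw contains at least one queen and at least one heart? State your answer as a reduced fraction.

229297/866320

There are C(52,5) = 2598960 possible draws.
By inclusion-exclusion on the complements, draws missing all queens or all hearts: C(48,5) + C(39,5) − C(36,5) = 1712304 + 575757 − 376992 = 1911069.
So draws with at least one of each: 2598960 − 1911069 = 687891, probability 687891/2598960 = 229297/866320.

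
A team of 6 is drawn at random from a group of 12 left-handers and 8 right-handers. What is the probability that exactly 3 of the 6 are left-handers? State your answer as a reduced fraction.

308/969

Total number of selections: C(20,6) = 38760.
Selections with exactly 3 left-handers: choose 3 of the 12 left-handers and 3 of the 8 right-handers, C(12,3)·C(8,3) = 220·56 = 12320.
Probability = 12320/38760 = 308/969.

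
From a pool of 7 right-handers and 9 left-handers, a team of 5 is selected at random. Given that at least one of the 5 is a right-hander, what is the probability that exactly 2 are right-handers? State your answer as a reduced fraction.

42/101

Work in counts. Selections with at least one right-hander: C(16,5) − C(9,5) = 4368 − 126 = 4242.
Of those, selections where exactly 2 are right-handers: C(7,2)·C(9,3) = 21·84 = 1764.
Conditional probability = 1764/4242 = 42/101.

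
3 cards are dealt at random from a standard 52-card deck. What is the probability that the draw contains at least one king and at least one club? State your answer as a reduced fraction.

There are C(52,3) = 22100 possible draws.
By inclusion-exclusion on the complements, draws missing all kings or all clubs: C(48,3) + C(39,3) − C(36,3) = 17296 + 9139 − 7140 = 19295.
So draws with at least one of each: 22100 − 19295 = 2805, probability 2805/22100 = 33/260.

33/260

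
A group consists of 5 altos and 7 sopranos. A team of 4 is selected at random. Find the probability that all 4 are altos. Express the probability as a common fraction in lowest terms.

There are C(12,4) = 495 possible selections.
Selections with all altos: C(5,4) = 5.
Probability = 5/495 = 1/99.

1/99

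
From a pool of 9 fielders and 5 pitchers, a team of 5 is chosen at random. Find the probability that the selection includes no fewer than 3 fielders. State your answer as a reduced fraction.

Total selections: C(14,5) = 2002.
Favorable selections (no fewer than 3 fielders): C(9,3)·C(5,2) + C(9,4)·C(5,1) + C(9,5)·C(5,0) = 840 + 630 + 126 = 1596.
Probability = 1596/2002 = 114/143.

114/143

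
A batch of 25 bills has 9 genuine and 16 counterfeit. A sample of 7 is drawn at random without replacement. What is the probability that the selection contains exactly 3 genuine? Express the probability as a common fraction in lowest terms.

7644/24035

Total number of selections: C(25,7) = 480700.
Selections with exactly 3 genuine: choose 3 of the 9 genuine and 4 of the 16 counterfeit, C(9,3)·C(16,4) = 84·1820 = 152880.
Probability = 152880/480700 = 7644/24035.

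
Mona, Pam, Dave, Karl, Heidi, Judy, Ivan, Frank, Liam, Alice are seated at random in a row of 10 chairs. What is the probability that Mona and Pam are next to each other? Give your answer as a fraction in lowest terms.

1/5

There are 10! = 3628800 arrangements.
Treat Mona and Pam as a block: 9! arrangements of the blocks × 2 orders within the block = 2·362880 = 725760.
Probability = 725760/3628800 = 1/5.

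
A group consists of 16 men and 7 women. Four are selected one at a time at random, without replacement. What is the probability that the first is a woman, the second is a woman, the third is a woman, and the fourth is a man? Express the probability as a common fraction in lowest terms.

4/253

Multiply the conditional probabilities at each draw: 7/23 · 6/22 · 5/21 · 16/20 = 3360/212520 = 4/253.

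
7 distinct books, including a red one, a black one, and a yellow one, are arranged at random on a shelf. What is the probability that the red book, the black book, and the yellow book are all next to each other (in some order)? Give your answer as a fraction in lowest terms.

There are 7! = 5040 arrangements.
Treat the three as one block: 5! placements × 3! orders within the block = 120·6 = 720.
Probability = 720/5040 = 1/7.

1/7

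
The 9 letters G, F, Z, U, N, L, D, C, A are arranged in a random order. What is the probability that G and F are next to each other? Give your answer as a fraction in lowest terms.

2/9

There are 9! = 362880 arrangements.
Treat G and F as a block: 8! arrangements of the blocks × 2 orders within the block = 2·40320 = 80640.
Probability = 80640/362880 = 2/9.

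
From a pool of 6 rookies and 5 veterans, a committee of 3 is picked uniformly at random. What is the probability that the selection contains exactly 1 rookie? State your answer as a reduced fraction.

The sample space is all 3-subsets of the 11: C(11,3) = 165.
Selections with exactly 1 rookie: choose 1 of the 6 rookies and 2 of the 5 veterans, C(6,1)·C(5,2) = 6·10 = 60.
Probability = 60/165 = 4/11.

4/11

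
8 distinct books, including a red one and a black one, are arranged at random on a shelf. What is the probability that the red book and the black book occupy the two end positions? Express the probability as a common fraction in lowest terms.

There are 8! = 40320 arrangements.
Place the red book and the black book at the ends in 2 ways, arrange the remaining 6 in 6! = 720 ways: 2·720 = 1440.
Probability = 1440/40320 = 1/28.

1/28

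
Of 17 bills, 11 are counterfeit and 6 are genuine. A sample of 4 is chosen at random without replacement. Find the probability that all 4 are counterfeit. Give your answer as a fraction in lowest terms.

33/238

There are C(17,4) = 2380 possible selections.
Selections with all counterfeit: C(11,4) = 330.
Probability = 330/2380 = 33/238.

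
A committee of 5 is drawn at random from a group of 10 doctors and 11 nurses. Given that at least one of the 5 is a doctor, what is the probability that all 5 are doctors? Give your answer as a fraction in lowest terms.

12/947

Work in counts. Selections with at least one doctor: C(21,5) − C(11,5) = 20349 − 462 = 19887.
Of those, selections where all 5 are doctors: C(10,5) = 252.
Conditional probability = 252/19887 = 12/947.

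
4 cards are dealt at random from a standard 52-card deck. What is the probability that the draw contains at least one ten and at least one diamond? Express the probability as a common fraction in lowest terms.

There are C(52,4) = 270725 possible draws.
By inclusion-exclusion on the complements, draws missing all tens or all diamonds: C(48,4) + C(39,4) − C(36,4) = 194580 + 82251 − 58905 = 217926.
So draws with at least one of each: 270725 − 217926 = 52799, probability 52799/270725.

52799/270725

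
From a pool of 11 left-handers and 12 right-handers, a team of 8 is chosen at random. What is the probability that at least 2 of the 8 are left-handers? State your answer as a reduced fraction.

There are C(23,8) = 490314 ways to choose the 8.
Count the complement (fewer than 2 left-handers): C(11,0)·C(12,8) + C(11,1)·C(12,7) = 495 + 8712 = 9207.
Probability = 1 − 9207/490314 = 481107/490314 = 14579/14858.

14579/14858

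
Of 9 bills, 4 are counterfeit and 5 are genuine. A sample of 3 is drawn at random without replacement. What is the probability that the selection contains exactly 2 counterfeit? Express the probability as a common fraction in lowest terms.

The sample space is all 3-subsets of the 9: C(9,3) = 84.
Selections with exactly 2 counterfeit: choose 2 of the 4 counterfeit and 1 of the 5 genuine, C(4,2)·C(5,1) = 6·5 = 30.
Probability = 30/84 = 5/14.

5/14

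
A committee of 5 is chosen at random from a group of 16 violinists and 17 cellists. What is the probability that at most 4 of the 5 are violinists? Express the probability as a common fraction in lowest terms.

Total selections: C(33,5) = 237336.
The complement is exactly 5 violinists: C(16,5)·C(17,0) = 4368.
Probability = 1 − 4368/237336 = 232968/237336 = 9707/9889.

9707/9889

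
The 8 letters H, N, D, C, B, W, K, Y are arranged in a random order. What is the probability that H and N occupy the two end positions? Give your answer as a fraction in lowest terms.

There are 8! = 40320 arrangements.
Place H and N at the ends in 2 ways, arrange the remaining 6 in 6! = 720 ways: 2·720 = 1440.
Probability = 1440/40320 = 1/28.

1/28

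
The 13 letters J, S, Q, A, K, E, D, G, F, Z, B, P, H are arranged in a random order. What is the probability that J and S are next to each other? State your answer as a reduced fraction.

2/13

There are 13! = 6227020800 arrangements.
Treat J and S as a block: 12! arrangements of the blocks × 2 orders within the block = 2·479001600 = 958003200.
Probability = 958003200/6227020800 = 2/13.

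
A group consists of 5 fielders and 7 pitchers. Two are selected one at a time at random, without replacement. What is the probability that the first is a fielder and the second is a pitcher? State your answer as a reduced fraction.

35/132

Multiply the conditional probabilities at each draw: 5/12 · 7/11 = 35/132.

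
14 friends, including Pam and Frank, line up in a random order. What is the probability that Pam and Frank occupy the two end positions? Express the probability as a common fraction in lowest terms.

1/91

There are 14! = 87178291200 arrangements.
Place Pam and Frank at the ends in 2 ways, arrange the remaining 12 in 12! = 479001600 ways: 2·479001600 = 958003200.
Probability = 958003200/87178291200 = 1/91.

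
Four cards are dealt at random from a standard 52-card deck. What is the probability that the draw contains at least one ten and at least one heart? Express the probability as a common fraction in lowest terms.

There are C(52,4) = 270725 possible draws.
By inclusion-exclusion on the complements, draws missing all tens or all hearts: C(48,4) + C(39,4) − C(36,4) = 194580 + 82251 − 58905 = 217926.
So draws with at least one of each: 270725 − 217926 = 52799, probability 52799/270725.

52799/270725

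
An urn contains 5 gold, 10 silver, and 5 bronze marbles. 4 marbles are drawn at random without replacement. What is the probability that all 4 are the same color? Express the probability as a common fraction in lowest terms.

There are C(20,4) = 4845 ways to draw 4 marbles.
All same color: C(5,4) + C(10,4) + C(5,4) = 5 + 210 + 5 = 220.
Probability = 220/4845 = 44/969.

44/969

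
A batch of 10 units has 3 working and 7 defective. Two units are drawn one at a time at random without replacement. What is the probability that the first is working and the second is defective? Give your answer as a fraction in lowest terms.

Multiply the conditional probabilities at each draw: 3/10 · 7/9 = 21/90 = 7/30.

7/30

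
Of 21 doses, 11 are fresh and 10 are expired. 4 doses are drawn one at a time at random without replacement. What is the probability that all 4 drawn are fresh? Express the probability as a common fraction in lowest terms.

Multiply the conditional probabilities at each draw: 11/21 · 10/20 · 9/19 · 8/18 = 7920/143640 = 22/399.

22/399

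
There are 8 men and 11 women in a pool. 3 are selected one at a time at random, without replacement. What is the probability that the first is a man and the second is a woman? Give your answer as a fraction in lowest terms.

Multiply the conditional probabilities at each draw: 8/19 · 11/18 = 88/342 = 44/171.

44/171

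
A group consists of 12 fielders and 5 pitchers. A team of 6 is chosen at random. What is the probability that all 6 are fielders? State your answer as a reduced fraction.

There are C(17,6) = 12376 possible selections.
Selections with all fielders: C(12,6) = 924.
Probability = 924/12376 = 33/442.

33/442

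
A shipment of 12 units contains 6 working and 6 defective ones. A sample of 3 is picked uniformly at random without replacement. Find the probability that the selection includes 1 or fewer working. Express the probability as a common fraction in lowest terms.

1/2

Total selections: C(12,3) = 220.
Favorable selections (1 or fewer working): C(6,0)·C(6,3) + C(6,1)·C(6,2) = 20 + 90 = 110.
Probability = 110/220 = 1/2.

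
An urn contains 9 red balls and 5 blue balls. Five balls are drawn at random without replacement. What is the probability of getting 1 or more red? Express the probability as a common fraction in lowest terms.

2001/2002

Total selections: C(14,5) = 2002.
Favorable selections (1 or more red): C(9,1)·C(5,4) + C(9,2)·C(5,3) + C(9,3)·C(5,2) + C(9,4)·C(5,1) + C(9,5)·C(5,0) = 45 + 360 + 840 + 630 + 126 = 2001.
Probability = 2001/2002.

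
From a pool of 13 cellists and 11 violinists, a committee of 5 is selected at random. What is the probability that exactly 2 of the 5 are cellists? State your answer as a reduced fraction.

195/644

There are C(24,5) = 42504 ways to choose 5 from 24.
Selections with exactly 2 cellists: choose 2 of the 13 cellists and 3 of the 11 violinists, C(13,2)·C(11,3) = 78·165 = 12870.
Probability = 12870/42504 = 195/644.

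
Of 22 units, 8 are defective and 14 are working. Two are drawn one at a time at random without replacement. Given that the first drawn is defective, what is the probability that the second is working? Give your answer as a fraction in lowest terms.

After removing one defective, 21 remain: 7 defective and 14 working.
So the probability the next is working is 14/21 = 2/3.

2/3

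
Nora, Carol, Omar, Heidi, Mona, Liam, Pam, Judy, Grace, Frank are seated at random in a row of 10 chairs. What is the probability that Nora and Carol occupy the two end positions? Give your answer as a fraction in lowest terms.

1/45

There are 10! = 3628800 arrangements.
Place Nora and Carol at the ends in 2 ways, arrange the remaining 8 in 8! = 40320 ways: 2·40320 = 80640.
Probability = 80640/3628800 = 1/45.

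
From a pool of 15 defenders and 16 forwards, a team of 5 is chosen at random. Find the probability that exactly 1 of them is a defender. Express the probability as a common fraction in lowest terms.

1300/8091

Total number of selections: C(31,5) = 169911.
Selections with exactly 1 defender: choose 1 of the 15 defenders and 4 of the 16 forwards, C(15,1)·C(16,4) = 15·1820 = 27300.
Probability = 27300/169911 = 1300/8091.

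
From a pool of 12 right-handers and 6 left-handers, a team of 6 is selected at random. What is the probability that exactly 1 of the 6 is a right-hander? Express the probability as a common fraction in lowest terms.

6/1547

There are C(18,6) = 18564 ways to choose 6 from 18.
Selections with exactly 1 right-hander: choose 1 of the 12 right-handers and 5 of the 6 left-handers, C(12,1)·C(6,5) = 12·6 = 72.
Probability = 72/18564 = 6/1547.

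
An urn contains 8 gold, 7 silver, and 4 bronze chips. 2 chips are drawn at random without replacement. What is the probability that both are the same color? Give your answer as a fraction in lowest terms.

55/171

There are C(19,2) = 171 ways to draw 2 chips.
All same color: C(8,2) + C(7,2) + C(4,2) = 28 + 21 + 6 = 55.
Probability = 55/171.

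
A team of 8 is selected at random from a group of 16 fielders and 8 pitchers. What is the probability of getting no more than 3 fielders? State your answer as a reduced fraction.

There are C(24,8) = 735471 ways to choose the 8.
Favorable selections (no more than 3 fielders): C(16,0)·C(8,8) + C(16,1)·C(8,7) + C(16,2)·C(8,6) + C(16,3)·C(8,5) = 1 + 128 + 3360 + 31360 = 34849.
Probability = 34849/735471.

34849/735471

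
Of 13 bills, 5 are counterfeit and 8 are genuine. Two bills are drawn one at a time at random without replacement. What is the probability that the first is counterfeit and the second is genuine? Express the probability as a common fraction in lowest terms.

Multiply the conditional probabilities at each draw: 5/13 · 8/12 = 40/156 = 10/39.

10/39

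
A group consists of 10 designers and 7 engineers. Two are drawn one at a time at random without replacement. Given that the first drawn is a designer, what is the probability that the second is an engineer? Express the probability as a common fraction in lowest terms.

After removing one designer, 16 remain: 9 designers and 7 engineers.
So the probability the next is an engineer is 7/16.

7/16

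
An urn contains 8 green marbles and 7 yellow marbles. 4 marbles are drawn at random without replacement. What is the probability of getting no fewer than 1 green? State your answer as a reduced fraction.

Total selections: C(15,4) = 1365.
The complement is all 4 are yellow: C(7,4) = 35.
Probability = 1 − 35/1365 = 1330/1365 = 38/39.

38/39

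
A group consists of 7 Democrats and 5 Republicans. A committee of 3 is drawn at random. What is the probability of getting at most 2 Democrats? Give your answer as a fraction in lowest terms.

There are C(12,3) = 220 ways to choose the 3.
The complement is exactly 3 Democrats: C(7,3)·C(5,0) = 35.
Probability = 1 − 35/220 = 185/220 = 37/44.

37/44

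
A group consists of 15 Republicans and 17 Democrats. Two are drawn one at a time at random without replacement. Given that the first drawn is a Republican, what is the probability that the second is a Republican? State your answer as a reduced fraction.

14/31

After removing one Republican, 31 remain: 14 Republicans and 17 Democrats.
So the probability the next is a Republican is 14/31.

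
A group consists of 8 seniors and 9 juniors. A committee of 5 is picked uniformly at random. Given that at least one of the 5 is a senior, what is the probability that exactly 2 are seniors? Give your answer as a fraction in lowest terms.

Work in counts. Selections with at least one senior: C(17,5) − C(9,5) = 6188 − 126 = 6062.
Of those, selections where exactly 2 are seniors: C(8,2)·C(9,3) = 28·84 = 2352.
Conditional probability = 2352/6062 = 168/433.

168/433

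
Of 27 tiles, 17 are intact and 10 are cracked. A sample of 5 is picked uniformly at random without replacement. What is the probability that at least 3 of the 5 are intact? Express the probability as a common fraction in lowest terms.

1122/1495

Total selections: C(27,5) = 80730.
Favorable selections (at least 3 intact): C(17,3)·C(10,2) + C(17,4)·C(10,1) + C(17,5)·C(10,0) = 30600 + 23800 + 6188 = 60588.
Probability = 60588/80730 = 1122/1495.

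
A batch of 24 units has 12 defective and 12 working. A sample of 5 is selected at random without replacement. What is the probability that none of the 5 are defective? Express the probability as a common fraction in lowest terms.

There are C(24,5) = 42504 possible selections.
Selections with no defective (all working): C(12,5) = 792.
Probability = 792/42504 = 3/161.

3/161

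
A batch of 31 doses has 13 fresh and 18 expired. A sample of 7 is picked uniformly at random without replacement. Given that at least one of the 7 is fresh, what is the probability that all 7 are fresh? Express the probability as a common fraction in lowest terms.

Work in counts. Selections with at least one fresh: C(31,7) − C(18,7) = 2629575 − 31824 = 2597751.
Of those, selections where all 7 are fresh: C(13,7) = 1716.
Conditional probability = 1716/2597751 = 44/66609.

44/66609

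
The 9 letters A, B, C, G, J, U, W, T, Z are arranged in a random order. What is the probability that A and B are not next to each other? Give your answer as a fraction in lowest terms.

7/9

There are 9! = 362880 arrangements.
Arrangements with A and B adjacent: 2·8! = 80640.
So not adjacent: 362880 − 80640 = 282240, probability 282240/362880 = 7/9.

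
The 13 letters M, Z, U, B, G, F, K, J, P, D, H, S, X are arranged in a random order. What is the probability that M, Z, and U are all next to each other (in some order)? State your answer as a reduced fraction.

There are 13! = 6227020800 arrangements.
Treat the three as one block: 11! placements × 3! orders within the block = 39916800·6 = 239500800.
Probability = 239500800/6227020800 = 1/26.

1/26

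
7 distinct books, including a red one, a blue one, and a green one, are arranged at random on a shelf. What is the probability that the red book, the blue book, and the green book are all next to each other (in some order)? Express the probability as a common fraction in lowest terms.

There are 7! = 5040 arrangements.
Treat the three as one block: 5! placements × 3! orders within the block = 120·6 = 720.
Probability = 720/5040 = 1/7.

1/7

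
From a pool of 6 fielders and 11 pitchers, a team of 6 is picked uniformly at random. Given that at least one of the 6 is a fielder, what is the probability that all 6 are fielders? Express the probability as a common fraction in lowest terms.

1/11914

Work in counts. Selections with at least one fielder: C(17,6) − C(11,6) = 12376 − 462 = 11914.
Of those, selections where all 6 are fielders: C(6,6) = 1.
Conditional probability = 1/11914.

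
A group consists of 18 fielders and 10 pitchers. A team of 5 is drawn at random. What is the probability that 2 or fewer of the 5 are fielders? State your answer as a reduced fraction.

311/1365

There are C(28,5) = 98280 ways to choose the 5.
Favorable selections (2 or fewer fielders): C(18,0)·C(10,5) + C(18,1)·C(10,4) + C(18,2)·C(10,3) = 252 + 3780 + 18360 = 22392.
Probability = 22392/98280 = 311/1365.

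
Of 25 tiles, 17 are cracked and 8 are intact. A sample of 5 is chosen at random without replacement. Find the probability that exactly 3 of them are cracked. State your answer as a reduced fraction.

272/759

Total number of selections: C(25,5) = 53130.
Selections with exactly 3 cracked: choose 3 of the 17 cracked and 2 of the 8 intact, C(17,3)·C(8,2) = 680·28 = 19040.
Probability = 19040/53130 = 272/759.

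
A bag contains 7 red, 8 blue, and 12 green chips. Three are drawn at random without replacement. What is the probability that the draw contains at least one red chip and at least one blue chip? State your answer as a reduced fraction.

1036/2925

There are C(27,3) = 2925 possible draws.
By inclusion-exclusion on the complements, draws missing all red or all blue: C(20,3) + C(19,3) − C(12,3) = 1140 + 969 − 220 = 1889.
So draws with at least one of each: 2925 − 1889 = 1036, probability 1036/2925.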